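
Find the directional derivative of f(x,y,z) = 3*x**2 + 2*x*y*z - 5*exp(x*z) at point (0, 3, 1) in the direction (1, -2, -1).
sqrt(6)/6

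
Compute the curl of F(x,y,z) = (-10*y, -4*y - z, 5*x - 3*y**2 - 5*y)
(-6*y - 4, -5, 10)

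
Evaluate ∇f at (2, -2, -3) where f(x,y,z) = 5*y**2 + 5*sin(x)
(5*cos(2), -20, 0)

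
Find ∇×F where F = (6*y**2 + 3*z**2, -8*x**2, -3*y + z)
(-3, 6*z, -16*x - 12*y)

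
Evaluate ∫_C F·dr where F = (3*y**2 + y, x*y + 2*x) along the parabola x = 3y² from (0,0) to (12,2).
116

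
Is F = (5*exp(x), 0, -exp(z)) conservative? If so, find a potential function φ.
Yes, F is conservative. φ = 5*exp(x) - exp(z)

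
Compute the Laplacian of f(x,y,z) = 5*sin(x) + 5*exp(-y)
-5*sin(x) + 5*exp(-y)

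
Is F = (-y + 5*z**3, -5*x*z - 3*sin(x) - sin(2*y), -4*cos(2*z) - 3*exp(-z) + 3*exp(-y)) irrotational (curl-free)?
No, ∇×F = (5*x - 3*exp(-y), 15*z**2, -5*z - 3*cos(x) + 1)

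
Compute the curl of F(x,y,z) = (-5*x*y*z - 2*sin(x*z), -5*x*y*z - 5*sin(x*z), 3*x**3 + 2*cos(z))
(5*x*(y + cos(x*z)), -x*(9*x + 5*y + 2*cos(x*z)), 5*z*(x - y - cos(x*z)))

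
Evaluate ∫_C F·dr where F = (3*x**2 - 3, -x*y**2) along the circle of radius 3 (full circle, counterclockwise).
-81*pi/4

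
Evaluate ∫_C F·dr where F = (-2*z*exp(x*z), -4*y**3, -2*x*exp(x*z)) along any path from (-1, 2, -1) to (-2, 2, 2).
-(2 - 2*exp(5))*exp(-4)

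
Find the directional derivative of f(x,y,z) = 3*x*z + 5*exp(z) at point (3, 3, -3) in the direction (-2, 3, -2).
-10*sqrt(17)*exp(-3)/17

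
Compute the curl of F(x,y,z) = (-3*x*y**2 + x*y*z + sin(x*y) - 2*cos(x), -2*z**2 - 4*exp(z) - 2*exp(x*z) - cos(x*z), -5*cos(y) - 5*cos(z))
(2*x*exp(x*z) - x*sin(x*z) + 4*z + 4*exp(z) + 5*sin(y), x*y, 6*x*y - x*z - x*cos(x*y) - 2*z*exp(x*z) + z*sin(x*z))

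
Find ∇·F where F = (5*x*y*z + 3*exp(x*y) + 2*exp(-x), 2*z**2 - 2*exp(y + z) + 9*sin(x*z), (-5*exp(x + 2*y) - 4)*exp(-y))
5*y*z + 3*y*exp(x*y) - 2*exp(y + z) - 2*exp(-x)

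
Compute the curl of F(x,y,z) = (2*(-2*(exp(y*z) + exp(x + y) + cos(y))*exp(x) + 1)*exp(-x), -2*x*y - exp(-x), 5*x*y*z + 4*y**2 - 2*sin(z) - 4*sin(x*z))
(5*x*z + 8*y, -5*y*z - 4*y*exp(y*z) + 4*z*cos(x*z), -2*y + 4*z*exp(y*z) + 4*exp(x + y) - 4*sin(y) + exp(-x))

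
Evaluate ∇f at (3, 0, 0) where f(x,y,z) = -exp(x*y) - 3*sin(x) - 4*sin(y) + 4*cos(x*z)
(-3*cos(3), -7, 0)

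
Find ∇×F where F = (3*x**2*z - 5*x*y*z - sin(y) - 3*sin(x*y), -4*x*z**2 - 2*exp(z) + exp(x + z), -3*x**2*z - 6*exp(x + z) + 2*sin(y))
(8*x*z + 2*exp(z) - exp(x + z) + 2*cos(y), 3*x**2 - 5*x*y + 6*x*z + 6*exp(x + z), 5*x*z + 3*x*cos(x*y) - 4*z**2 + exp(x + z) + cos(y))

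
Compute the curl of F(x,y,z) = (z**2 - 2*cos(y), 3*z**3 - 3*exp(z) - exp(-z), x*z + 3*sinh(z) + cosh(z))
(-9*z**2 + 3*exp(z) - exp(-z), z, -2*sin(y))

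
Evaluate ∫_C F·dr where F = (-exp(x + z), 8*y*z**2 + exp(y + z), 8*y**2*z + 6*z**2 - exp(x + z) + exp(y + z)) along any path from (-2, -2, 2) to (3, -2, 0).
-80 - exp(3) + exp(-2)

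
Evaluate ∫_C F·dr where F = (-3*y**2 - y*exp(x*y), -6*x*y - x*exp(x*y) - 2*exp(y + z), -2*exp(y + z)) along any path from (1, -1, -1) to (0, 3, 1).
-2*exp(4) + 2*exp(-2) + exp(-1) + 2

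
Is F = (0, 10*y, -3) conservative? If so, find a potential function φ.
Yes, F is conservative. φ = 5*y**2 - 3*z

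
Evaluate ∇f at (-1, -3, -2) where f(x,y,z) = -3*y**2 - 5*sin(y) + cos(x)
(sin(1), 18 - 5*cos(3), 0)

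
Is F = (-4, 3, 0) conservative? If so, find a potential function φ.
Yes, F is conservative. φ = -4*x + 3*y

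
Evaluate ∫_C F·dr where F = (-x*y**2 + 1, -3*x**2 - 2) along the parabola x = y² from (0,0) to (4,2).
-608/15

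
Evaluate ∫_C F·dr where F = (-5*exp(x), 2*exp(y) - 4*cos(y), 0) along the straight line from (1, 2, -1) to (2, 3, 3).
-7*exp(2) - 4*sin(3) + 4*sin(2) + 5*E + 2*exp(3)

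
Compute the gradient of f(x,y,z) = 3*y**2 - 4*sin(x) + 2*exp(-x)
(-4*cos(x) - 2*exp(-x), 6*y, 0)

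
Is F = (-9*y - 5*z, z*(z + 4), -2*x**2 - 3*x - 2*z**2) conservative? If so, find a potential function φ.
No, ∇×F = (-2*z - 4, 4*x - 2, 9) ≠ 0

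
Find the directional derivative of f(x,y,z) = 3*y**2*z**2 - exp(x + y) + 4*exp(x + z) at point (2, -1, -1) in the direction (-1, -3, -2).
sqrt(14)*(15 - 4*E)/7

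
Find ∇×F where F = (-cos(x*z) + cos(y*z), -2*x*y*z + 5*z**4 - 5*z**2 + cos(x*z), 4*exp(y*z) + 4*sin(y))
(2*x*y + x*sin(x*z) - 20*z**3 + 4*z*exp(y*z) + 10*z + 4*cos(y), x*sin(x*z) - y*sin(y*z), z*(-2*y - sin(x*z) + sin(y*z)))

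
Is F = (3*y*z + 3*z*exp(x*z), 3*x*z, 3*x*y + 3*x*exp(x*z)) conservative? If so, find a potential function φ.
Yes, F is conservative. φ = 3*x*y*z + 3*exp(x*z)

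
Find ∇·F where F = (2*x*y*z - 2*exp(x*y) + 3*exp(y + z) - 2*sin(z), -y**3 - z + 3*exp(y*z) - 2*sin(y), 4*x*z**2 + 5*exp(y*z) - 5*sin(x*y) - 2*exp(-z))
8*x*z - 3*y**2 + 2*y*z - 2*y*exp(x*y) + 5*y*exp(y*z) + 3*z*exp(y*z) - 2*cos(y) + 2*exp(-z)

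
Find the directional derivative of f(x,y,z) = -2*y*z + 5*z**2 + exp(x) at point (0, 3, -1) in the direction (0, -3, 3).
-9*sqrt(2)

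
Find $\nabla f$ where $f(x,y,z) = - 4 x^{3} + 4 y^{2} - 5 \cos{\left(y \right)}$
(-12*x**2, 8*y + 5*sin(y), 0)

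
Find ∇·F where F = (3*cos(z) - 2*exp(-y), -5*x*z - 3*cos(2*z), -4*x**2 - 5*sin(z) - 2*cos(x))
-5*cos(z)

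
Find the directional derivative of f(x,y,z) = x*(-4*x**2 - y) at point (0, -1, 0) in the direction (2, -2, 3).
2*sqrt(17)/17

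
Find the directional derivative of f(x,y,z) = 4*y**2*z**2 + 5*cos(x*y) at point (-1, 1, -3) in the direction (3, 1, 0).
sqrt(10)*(sin(1) + 36/5)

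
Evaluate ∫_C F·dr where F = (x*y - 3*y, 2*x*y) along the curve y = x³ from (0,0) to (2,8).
3644/35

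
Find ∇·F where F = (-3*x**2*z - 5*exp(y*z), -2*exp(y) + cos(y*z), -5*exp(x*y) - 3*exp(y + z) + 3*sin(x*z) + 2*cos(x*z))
-6*x*z - 2*x*sin(x*z) + 3*x*cos(x*z) - z*sin(y*z) - 2*exp(y) - 3*exp(y + z)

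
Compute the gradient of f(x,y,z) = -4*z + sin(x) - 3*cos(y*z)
(cos(x), 3*z*sin(y*z), 3*y*sin(y*z) - 4)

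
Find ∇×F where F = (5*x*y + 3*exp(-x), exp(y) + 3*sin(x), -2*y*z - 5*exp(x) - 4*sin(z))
(-2*z, 5*exp(x), -5*x + 3*cos(x))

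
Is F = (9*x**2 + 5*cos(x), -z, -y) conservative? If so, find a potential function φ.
Yes, F is conservative. φ = 3*x**3 - y*z + 5*sin(x)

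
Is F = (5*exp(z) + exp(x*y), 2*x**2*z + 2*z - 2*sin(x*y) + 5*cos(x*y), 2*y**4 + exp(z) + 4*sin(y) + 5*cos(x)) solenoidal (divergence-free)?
No, ∇·F = -5*x*sin(x*y) - 2*x*cos(x*y) + y*exp(x*y) + exp(z)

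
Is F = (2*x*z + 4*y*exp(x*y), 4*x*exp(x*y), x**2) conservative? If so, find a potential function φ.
Yes, F is conservative. φ = x**2*z + 4*exp(x*y)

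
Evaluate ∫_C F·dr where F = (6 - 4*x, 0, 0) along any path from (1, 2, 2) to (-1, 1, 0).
-12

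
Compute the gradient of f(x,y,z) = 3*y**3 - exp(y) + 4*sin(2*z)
(0, 9*y**2 - exp(y), 8*cos(2*z))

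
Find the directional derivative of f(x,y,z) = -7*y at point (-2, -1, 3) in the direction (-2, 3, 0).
-21*sqrt(13)/13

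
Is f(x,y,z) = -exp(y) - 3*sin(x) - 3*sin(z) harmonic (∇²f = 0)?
No, ∇²f = -exp(y) + 3*sin(x) + 3*sin(z)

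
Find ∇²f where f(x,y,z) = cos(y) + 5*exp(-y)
-cos(y) + 5*exp(-y)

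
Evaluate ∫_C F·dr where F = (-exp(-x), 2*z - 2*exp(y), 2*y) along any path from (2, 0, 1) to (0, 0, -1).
1 - exp(-2)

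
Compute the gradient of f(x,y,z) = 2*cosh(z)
(0, 0, 2*sinh(z))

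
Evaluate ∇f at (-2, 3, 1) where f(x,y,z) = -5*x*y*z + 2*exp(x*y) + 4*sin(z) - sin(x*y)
(-15 - 3*cos(6) + 6*exp(-6), -4*exp(-6) + 2*cos(6) + 10, 4*cos(1) + 30)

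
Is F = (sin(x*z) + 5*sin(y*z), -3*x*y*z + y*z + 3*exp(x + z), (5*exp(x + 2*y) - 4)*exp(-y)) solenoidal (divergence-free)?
No, ∇·F = z*(-3*x + cos(x*z) + 1)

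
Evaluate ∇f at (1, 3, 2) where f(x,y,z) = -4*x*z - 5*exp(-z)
(-8, 0, -4 + 5*exp(-2))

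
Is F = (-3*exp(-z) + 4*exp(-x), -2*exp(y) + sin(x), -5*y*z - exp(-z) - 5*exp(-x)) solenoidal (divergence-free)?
No, ∇·F = -5*y - 2*exp(y) + exp(-z) - 4*exp(-x)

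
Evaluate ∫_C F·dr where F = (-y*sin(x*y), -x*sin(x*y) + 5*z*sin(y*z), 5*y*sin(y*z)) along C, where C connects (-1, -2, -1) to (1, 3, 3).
4*cos(2) + cos(3) - 5*cos(9)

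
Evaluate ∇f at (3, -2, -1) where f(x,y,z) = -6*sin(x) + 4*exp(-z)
(-6*cos(3), 0, -4*E)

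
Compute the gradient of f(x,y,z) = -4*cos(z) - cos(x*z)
(z*sin(x*z), 0, x*sin(x*z) + 4*sin(z))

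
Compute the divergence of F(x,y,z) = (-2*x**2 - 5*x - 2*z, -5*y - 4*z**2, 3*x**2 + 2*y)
-4*x - 10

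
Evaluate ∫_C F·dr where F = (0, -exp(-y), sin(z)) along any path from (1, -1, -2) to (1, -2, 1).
-E - cos(1) + cos(2) + exp(2)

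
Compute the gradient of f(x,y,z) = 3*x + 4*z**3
(3, 0, 12*z**2)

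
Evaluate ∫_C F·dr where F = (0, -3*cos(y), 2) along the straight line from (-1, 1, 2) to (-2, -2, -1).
-6 + 3*sin(1) + 3*sin(2)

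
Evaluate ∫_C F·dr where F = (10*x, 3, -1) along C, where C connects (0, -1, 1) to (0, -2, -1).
-1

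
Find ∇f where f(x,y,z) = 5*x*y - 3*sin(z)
(5*y, 5*x, -3*cos(z))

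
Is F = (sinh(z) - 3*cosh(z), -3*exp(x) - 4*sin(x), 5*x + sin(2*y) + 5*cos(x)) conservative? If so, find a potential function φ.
No, ∇×F = (2*cos(2*y), 5*sin(x) - 3*sinh(z) + cosh(z) - 5, -3*exp(x) - 4*cos(x)) ≠ 0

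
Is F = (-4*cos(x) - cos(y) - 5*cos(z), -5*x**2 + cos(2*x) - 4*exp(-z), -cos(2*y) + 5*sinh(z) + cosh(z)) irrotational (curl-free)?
No, ∇×F = (2*sin(2*y) - 4*exp(-z), 5*sin(z), -10*x - 2*sin(2*x) - sin(y))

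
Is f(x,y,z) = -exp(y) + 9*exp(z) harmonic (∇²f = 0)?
No, ∇²f = -exp(y) + 9*exp(z)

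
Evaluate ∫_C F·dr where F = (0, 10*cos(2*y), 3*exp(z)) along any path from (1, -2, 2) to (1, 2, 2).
10*sin(4)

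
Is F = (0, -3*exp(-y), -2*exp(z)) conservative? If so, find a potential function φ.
Yes, F is conservative. φ = -2*exp(z) + 3*exp(-y)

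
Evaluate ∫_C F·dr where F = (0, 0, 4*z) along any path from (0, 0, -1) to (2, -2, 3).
16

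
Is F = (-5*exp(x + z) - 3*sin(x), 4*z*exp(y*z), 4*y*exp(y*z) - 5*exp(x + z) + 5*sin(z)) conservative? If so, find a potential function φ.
Yes, F is conservative. φ = 4*exp(y*z) - 5*exp(x + z) + 3*cos(x) - 5*cos(z)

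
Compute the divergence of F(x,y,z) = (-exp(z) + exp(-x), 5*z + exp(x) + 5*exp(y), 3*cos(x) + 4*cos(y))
5*exp(y) - exp(-x)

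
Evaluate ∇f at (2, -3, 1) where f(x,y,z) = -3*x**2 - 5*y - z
(-12, -5, -1)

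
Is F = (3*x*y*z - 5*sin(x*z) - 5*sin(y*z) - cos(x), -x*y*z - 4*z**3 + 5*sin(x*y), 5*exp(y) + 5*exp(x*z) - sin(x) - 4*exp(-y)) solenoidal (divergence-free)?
No, ∇·F = -x*z + 5*x*exp(x*z) + 5*x*cos(x*y) + 3*y*z - 5*z*cos(x*z) + sin(x)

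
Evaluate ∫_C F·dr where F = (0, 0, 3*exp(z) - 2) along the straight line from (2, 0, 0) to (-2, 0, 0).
0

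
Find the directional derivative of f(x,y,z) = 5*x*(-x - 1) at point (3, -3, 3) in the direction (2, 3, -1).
-5*sqrt(14)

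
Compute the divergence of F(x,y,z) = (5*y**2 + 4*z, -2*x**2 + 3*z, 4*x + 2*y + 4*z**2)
8*z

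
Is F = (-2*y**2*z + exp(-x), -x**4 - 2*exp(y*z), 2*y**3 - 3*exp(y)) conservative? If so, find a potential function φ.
No, ∇×F = (6*y**2 + 2*y*exp(y*z) - 3*exp(y), -2*y**2, -4*x**3 + 4*y*z) ≠ 0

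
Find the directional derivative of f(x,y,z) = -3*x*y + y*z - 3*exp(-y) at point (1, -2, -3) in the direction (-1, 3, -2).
sqrt(14)*(-20 + 9*exp(2))/14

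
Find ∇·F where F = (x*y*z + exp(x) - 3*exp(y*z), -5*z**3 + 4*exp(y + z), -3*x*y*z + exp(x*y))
-3*x*y + y*z + exp(x) + 4*exp(y + z)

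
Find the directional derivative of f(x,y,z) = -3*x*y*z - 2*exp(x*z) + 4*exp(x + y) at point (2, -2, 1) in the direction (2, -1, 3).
sqrt(14)*(29 - 8*exp(2))/7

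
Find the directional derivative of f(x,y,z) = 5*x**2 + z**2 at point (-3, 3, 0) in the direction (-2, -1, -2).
20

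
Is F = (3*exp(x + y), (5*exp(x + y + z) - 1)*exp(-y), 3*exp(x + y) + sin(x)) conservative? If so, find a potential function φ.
No, ∇×F = ((3*exp(y) - 5*exp(z))*exp(x), -3*exp(x + y) - cos(x), (-3*exp(y) + 5*exp(z))*exp(x)) ≠ 0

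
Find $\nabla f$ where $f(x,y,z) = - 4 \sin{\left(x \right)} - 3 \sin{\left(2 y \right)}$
(-4*cos(x), -6*cos(2*y), 0)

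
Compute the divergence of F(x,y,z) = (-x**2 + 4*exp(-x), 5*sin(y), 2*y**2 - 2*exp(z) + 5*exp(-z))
-2*x - 2*exp(z) + 5*cos(y) - 5*exp(-z) - 4*exp(-x)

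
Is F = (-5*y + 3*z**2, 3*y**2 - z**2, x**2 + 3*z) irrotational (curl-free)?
No, ∇×F = (2*z, -2*x + 6*z, 5)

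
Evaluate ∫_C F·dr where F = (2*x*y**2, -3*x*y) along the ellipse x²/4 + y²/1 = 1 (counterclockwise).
0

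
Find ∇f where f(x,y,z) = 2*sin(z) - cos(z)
(0, 0, sin(z) + 2*cos(z))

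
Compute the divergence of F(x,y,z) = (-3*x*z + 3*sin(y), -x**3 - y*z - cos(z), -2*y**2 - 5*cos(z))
-4*z + 5*sin(z)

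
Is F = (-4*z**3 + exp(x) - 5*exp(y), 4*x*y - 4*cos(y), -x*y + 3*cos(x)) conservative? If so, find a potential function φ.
No, ∇×F = (-x, y - 12*z**2 + 3*sin(x), 4*y + 5*exp(y)) ≠ 0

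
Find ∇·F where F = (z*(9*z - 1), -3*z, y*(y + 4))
0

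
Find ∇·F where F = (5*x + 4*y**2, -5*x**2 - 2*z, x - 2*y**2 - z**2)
5 - 2*z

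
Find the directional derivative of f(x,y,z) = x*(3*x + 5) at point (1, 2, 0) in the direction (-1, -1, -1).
-11*sqrt(3)/3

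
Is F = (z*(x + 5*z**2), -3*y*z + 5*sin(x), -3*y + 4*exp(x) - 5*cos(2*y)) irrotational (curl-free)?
No, ∇×F = (3*y + 10*sin(2*y) - 3, x + 15*z**2 - 4*exp(x), 5*cos(x))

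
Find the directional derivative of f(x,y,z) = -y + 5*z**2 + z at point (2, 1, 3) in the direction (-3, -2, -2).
-60*sqrt(17)/17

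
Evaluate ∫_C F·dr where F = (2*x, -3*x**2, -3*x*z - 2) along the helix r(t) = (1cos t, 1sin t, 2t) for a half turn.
24 - 4*pi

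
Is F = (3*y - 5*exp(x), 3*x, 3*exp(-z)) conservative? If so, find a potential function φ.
Yes, F is conservative. φ = 3*x*y - 5*exp(x) - 3*exp(-z)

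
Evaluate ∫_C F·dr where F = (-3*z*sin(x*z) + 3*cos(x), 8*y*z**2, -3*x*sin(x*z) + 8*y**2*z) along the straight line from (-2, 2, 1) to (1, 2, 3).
3*cos(3) + 3*sin(1) - 3*sqrt(2)*cos(pi/4 + 2) + 128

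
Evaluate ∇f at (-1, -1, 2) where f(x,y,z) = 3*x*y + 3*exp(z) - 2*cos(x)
(-3 - 2*sin(1), -3, 3*exp(2))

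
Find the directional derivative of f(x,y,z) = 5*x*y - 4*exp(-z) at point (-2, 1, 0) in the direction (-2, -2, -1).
2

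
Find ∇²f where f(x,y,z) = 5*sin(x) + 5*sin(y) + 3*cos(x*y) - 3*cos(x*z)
-3*x**2*cos(x*y) + 3*x**2*cos(x*z) - 3*y**2*cos(x*y) + 3*z**2*cos(x*z) - 5*sin(x) - 5*sin(y)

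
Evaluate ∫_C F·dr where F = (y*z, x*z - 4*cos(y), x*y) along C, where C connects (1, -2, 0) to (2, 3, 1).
-4*sin(2) - 4*sin(3) + 6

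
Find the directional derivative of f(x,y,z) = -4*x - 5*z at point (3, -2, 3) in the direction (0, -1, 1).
-5*sqrt(2)/2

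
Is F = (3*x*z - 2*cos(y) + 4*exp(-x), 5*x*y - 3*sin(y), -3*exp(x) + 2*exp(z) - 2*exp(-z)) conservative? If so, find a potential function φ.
No, ∇×F = (0, 3*x + 3*exp(x), 5*y - 2*sin(y)) ≠ 0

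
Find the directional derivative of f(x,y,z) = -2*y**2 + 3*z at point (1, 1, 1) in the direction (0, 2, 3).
sqrt(13)/13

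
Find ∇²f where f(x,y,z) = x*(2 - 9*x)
-18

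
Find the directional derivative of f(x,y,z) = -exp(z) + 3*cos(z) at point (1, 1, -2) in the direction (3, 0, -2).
2*sqrt(13)*(-3*exp(2)*sin(2) + 1)*exp(-2)/13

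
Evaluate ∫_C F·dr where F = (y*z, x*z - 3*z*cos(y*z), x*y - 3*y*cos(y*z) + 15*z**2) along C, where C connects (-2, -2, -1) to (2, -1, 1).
3*sin(1) + 3*sin(2) + 12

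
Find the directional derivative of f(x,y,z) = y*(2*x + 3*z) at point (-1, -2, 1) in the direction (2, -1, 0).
-9*sqrt(5)/5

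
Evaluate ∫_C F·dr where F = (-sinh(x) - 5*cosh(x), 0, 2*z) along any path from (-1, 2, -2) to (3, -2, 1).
-5*sinh(3) - cosh(3) - 5*sinh(1) - 3 + cosh(1)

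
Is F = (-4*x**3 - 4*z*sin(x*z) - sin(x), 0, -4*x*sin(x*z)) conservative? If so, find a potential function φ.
Yes, F is conservative. φ = -x**4 + cos(x) + 4*cos(x*z)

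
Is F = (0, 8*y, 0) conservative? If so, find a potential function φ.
Yes, F is conservative. φ = 4*y**2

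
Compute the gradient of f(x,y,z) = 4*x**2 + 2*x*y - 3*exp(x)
(8*x + 2*y - 3*exp(x), 2*x, 0)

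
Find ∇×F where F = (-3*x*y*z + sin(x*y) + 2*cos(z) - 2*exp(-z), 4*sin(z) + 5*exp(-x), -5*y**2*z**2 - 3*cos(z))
(-10*y*z**2 - 4*cos(z), -3*x*y - 2*sin(z) + 2*exp(-z), 3*x*z - x*cos(x*y) - 5*exp(-x))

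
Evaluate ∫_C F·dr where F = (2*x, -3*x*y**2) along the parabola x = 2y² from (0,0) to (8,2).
128/5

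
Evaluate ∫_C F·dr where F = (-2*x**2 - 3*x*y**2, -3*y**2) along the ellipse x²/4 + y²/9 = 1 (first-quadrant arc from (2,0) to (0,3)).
16/3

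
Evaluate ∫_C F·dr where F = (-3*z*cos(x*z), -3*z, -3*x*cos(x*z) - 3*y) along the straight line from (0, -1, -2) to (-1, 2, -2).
18 - 3*sin(2)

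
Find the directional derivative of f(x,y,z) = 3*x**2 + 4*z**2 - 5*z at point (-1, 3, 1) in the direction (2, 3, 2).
-6*sqrt(17)/17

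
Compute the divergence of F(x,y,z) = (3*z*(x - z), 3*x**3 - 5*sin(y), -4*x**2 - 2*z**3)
-6*z**2 + 3*z - 5*cos(y)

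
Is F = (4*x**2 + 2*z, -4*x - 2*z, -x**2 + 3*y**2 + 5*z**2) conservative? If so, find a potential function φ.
No, ∇×F = (6*y + 2, 2*x + 2, -4) ≠ 0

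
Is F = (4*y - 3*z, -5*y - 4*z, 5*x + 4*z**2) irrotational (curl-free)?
No, ∇×F = (4, -8, -4)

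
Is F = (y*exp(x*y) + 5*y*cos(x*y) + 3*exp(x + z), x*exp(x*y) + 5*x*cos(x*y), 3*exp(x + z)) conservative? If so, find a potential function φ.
Yes, F is conservative. φ = exp(x*y) + 3*exp(x + z) + 5*sin(x*y)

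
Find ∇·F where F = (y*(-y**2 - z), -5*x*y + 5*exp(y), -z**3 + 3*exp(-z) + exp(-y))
-5*x - 3*z**2 + 5*exp(y) - 3*exp(-z)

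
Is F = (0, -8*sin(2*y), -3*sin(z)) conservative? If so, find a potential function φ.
Yes, F is conservative. φ = 4*cos(2*y) + 3*cos(z)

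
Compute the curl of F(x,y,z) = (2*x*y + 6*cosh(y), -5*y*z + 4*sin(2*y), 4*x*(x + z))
(5*y, -8*x - 4*z, -2*x - 6*sinh(y))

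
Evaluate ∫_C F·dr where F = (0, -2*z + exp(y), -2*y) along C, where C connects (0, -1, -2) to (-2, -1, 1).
6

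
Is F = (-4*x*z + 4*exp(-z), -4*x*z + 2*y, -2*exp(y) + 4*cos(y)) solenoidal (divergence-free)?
No, ∇·F = 2 - 4*z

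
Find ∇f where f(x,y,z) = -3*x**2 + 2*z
(-6*x, 0, 2)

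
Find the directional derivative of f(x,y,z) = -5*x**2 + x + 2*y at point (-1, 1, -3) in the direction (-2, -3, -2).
-28*sqrt(17)/17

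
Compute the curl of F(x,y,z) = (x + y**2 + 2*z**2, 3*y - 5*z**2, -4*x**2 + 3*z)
(10*z, 8*x + 4*z, -2*y)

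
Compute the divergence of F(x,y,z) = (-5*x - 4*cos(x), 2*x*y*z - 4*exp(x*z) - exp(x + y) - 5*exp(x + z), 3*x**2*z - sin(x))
3*x**2 + 2*x*z - exp(x + y) + 4*sin(x) - 5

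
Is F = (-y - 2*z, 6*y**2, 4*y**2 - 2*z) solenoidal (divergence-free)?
No, ∇·F = 12*y - 2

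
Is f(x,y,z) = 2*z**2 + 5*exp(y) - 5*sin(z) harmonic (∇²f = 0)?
No, ∇²f = 5*exp(y) + 5*sin(z) + 4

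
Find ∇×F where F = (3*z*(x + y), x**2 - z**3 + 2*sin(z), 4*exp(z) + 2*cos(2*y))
(3*z**2 - 4*sin(2*y) - 2*cos(z), 3*x + 3*y, 2*x - 3*z)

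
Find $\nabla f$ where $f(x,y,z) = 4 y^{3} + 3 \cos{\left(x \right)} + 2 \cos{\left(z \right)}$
(-3*sin(x), 12*y**2, -2*sin(z))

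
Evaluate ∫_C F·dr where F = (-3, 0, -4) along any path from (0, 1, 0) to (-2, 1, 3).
-6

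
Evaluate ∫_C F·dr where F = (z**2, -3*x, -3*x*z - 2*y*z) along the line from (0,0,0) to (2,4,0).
-12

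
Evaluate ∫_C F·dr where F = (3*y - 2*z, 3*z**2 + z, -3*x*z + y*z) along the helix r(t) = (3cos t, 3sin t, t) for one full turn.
-9*pi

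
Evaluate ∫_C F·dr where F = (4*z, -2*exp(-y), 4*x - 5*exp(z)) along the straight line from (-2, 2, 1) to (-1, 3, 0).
-2*exp(-2) + 2*exp(-3) + 3 + 5*E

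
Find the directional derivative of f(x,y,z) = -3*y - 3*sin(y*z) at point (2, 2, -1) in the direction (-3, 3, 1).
3*sqrt(19)*(-3 + cos(2))/19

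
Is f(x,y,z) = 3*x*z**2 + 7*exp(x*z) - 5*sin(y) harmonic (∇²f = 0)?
No, ∇²f = x*(7*x*exp(x*z) + 6) + 7*z**2*exp(x*z) + 5*sin(y)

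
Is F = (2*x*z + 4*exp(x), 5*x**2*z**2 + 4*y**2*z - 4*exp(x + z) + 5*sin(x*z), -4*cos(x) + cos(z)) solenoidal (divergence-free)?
No, ∇·F = 8*y*z + 2*z + 4*exp(x) - sin(z)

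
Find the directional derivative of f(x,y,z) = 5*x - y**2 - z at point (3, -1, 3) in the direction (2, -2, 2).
2*sqrt(3)/3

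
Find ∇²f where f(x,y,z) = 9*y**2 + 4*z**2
26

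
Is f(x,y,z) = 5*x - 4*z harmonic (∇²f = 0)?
Yes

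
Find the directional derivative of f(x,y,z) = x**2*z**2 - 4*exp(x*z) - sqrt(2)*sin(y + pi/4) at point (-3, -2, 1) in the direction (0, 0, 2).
12*exp(-3) + 18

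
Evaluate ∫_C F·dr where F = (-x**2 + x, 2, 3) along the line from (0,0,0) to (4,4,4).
20/3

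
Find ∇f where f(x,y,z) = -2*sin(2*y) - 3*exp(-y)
(0, -4*cos(2*y) + 3*exp(-y), 0)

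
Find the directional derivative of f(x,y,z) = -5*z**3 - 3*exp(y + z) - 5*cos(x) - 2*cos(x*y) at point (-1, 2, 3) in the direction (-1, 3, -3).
5*sqrt(19)*(sin(1) + 2*sin(2) + 81)/19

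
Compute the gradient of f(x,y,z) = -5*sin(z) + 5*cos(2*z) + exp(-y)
(0, -exp(-y), -5*(4*sin(z) + 1)*cos(z))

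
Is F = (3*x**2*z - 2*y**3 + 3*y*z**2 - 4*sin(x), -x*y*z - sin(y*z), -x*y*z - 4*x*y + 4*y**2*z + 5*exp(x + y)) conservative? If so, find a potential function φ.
No, ∇×F = (x*y - x*z - 4*x + 8*y*z + y*cos(y*z) + 5*exp(x + y), 3*x**2 + 7*y*z + 4*y - 5*exp(x + y), 6*y**2 - y*z - 3*z**2) ≠ 0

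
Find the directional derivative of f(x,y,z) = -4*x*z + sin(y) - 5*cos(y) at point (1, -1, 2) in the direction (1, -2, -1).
sqrt(6)*(-2 - cos(1) + 5*sin(1))/3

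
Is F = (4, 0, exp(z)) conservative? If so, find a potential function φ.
Yes, F is conservative. φ = 4*x + exp(z)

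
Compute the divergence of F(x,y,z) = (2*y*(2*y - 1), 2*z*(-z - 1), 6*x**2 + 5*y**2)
0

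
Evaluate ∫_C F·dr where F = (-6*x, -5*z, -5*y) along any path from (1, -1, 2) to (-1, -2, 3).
20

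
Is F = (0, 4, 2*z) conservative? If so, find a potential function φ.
Yes, F is conservative. φ = 4*y + z**2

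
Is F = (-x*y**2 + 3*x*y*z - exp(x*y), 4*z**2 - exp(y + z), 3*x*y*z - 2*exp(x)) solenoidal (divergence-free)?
No, ∇·F = 3*x*y - y**2 + 3*y*z - y*exp(x*y) - exp(y + z)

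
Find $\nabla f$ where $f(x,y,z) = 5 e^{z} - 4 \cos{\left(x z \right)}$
(4*z*sin(x*z), 0, 4*x*sin(x*z) + 5*exp(z))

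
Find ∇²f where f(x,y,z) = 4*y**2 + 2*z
8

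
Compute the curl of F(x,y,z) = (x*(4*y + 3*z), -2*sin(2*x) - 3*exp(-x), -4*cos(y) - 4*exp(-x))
(4*sin(y), 3*x - 4*exp(-x), -4*x - 4*cos(2*x) + 3*exp(-x))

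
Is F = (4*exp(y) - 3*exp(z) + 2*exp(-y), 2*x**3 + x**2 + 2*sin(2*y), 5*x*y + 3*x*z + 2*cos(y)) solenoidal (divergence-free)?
No, ∇·F = 3*x + 4*cos(2*y)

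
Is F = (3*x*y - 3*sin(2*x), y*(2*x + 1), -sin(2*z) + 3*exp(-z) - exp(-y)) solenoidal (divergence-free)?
No, ∇·F = 2*x + 3*y - 6*cos(2*x) - 2*cos(2*z) + 1 - 3*exp(-z)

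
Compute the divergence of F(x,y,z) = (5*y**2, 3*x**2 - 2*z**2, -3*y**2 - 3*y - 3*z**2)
-6*z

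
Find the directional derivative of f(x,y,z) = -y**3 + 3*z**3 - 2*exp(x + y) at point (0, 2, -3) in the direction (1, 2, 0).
6*sqrt(5)*(-exp(2) - 4)/5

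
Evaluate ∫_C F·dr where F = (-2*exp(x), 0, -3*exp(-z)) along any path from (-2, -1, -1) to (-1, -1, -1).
2*(1 - E)*exp(-2)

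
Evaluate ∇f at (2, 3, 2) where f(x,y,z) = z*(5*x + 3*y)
(10, 6, 19)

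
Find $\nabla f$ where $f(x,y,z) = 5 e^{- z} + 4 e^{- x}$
(-4*exp(-x), 0, -5*exp(-z))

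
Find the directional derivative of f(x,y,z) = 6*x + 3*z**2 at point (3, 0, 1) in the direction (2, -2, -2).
0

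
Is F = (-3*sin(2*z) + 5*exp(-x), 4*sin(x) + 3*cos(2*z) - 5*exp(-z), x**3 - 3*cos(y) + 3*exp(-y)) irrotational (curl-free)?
No, ∇×F = (3*sin(y) + 6*sin(2*z) - 5*exp(-z) - 3*exp(-y), -3*x**2 - 6*cos(2*z), 4*cos(x))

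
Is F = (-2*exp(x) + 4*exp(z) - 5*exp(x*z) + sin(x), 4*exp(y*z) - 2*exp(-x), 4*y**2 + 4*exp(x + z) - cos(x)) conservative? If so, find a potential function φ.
No, ∇×F = (4*y*(2 - exp(y*z)), -5*x*exp(x*z) + 4*exp(z) - 4*exp(x + z) - sin(x), 2*exp(-x)) ≠ 0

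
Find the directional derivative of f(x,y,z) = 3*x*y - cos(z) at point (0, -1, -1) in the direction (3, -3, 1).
-sqrt(19)*(sin(1) + 9)/19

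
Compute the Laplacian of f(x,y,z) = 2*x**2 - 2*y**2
0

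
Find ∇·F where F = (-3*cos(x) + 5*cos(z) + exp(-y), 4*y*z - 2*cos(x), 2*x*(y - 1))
4*z + 3*sin(x)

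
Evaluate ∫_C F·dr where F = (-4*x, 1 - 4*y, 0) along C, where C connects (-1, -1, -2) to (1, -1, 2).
0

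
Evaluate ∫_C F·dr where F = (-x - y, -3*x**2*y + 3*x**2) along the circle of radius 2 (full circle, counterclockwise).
4*pi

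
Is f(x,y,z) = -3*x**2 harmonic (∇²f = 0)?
No, ∇²f = -6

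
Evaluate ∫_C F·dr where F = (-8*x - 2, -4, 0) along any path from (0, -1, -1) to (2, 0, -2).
-24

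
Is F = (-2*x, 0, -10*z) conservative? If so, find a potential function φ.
Yes, F is conservative. φ = -x**2 - 5*z**2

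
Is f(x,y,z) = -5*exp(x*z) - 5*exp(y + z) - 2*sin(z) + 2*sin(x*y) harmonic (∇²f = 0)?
No, ∇²f = -5*x**2*exp(x*z) - 2*x**2*sin(x*y) - 2*y**2*sin(x*y) - 5*z**2*exp(x*z) - 10*exp(y + z) + 2*sin(z)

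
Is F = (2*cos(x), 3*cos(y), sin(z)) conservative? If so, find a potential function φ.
Yes, F is conservative. φ = 2*sin(x) + 3*sin(y) - cos(z)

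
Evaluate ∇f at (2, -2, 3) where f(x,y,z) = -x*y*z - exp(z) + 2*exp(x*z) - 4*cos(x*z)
(12*sin(6) + 6 + 6*exp(6), -6, -exp(3) + 8*sin(6) + 4 + 4*exp(6))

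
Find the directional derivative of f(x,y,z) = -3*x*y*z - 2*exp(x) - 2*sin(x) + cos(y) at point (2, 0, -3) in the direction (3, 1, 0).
3*sqrt(10)*(-exp(2) - cos(2) + 3)/5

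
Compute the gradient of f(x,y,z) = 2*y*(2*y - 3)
(0, 8*y - 6, 0)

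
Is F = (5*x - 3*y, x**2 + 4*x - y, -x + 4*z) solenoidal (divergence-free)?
No, ∇·F = 8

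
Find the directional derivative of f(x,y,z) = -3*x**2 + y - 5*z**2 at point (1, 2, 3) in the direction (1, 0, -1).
12*sqrt(2)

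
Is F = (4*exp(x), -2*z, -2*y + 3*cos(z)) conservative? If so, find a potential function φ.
Yes, F is conservative. φ = -2*y*z + 4*exp(x) + 3*sin(z)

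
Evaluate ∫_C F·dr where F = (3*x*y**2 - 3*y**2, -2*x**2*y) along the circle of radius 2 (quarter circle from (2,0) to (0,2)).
-4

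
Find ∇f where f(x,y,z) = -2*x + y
(-2, 1, 0)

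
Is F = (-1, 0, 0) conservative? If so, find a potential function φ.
Yes, F is conservative. φ = -x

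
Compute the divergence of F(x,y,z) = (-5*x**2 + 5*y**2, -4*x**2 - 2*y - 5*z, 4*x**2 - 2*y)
-10*x - 2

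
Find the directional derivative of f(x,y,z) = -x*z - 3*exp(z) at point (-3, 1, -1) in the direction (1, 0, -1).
sqrt(2)*(3/2 - E)*exp(-1)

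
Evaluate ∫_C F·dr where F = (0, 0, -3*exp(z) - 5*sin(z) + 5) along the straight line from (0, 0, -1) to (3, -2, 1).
10 - 6*sinh(1)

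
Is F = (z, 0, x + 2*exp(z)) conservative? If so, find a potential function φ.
Yes, F is conservative. φ = x*z + 2*exp(z)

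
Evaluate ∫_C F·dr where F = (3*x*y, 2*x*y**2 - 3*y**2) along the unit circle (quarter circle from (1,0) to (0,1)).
-2 + pi/8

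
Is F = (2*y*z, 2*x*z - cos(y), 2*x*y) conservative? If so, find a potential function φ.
Yes, F is conservative. φ = 2*x*y*z - sin(y)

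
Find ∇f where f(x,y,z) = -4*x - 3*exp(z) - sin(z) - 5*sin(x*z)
(-5*z*cos(x*z) - 4, 0, -5*x*cos(x*z) - 3*exp(z) - cos(z))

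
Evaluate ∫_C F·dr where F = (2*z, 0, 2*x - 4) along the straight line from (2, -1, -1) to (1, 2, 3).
-6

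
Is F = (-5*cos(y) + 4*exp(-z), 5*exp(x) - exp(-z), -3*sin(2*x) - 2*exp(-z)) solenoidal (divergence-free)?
No, ∇·F = 2*exp(-z)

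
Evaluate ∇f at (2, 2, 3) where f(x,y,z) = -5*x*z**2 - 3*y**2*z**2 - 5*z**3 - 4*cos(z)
(-45, -108, -267 + 4*sin(3))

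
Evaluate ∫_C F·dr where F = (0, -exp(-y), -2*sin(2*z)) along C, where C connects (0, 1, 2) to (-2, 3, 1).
cos(2) - exp(-1) + exp(-3) - cos(4)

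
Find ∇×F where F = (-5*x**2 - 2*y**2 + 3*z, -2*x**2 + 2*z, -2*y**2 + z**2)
(-4*y - 2, 3, -4*x + 4*y)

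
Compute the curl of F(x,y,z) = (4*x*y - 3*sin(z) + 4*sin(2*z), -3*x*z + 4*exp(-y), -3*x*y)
(0, 3*y - 3*cos(z) + 8*cos(2*z), -4*x - 3*z)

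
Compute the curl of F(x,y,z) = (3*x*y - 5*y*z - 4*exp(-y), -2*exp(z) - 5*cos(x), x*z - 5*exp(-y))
(2*exp(z) + 5*exp(-y), -5*y - z, -3*x + 5*z + 5*sin(x) - 4*exp(-y))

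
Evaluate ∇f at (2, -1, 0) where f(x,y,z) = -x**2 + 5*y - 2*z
(-4, 5, -2)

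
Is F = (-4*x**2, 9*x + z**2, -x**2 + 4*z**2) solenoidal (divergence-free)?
No, ∇·F = -8*x + 8*z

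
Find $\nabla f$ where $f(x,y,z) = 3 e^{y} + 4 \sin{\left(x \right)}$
(4*cos(x), 3*exp(y), 0)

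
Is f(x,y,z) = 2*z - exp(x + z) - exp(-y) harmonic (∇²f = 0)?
No, ∇²f = (-2*exp(x + y + z) - 1)*exp(-y)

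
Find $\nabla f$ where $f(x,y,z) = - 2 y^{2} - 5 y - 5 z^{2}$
(0, -4*y - 5, -10*z)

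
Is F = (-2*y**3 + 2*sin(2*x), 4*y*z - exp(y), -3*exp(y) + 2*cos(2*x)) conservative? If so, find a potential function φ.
No, ∇×F = (-4*y - 3*exp(y), 4*sin(2*x), 6*y**2) ≠ 0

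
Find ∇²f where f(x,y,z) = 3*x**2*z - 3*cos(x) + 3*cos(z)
6*z + 3*cos(x) - 3*cos(z)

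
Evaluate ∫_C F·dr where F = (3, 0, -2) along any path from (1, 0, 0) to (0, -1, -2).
1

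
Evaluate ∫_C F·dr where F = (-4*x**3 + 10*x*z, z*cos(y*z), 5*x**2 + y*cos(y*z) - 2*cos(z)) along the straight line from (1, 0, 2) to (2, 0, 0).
-25 + 2*sin(2)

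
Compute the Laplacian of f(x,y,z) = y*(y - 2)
2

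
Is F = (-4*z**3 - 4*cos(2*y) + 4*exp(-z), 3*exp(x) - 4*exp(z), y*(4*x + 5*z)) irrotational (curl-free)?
No, ∇×F = (4*x + 5*z + 4*exp(z), -4*y - 12*z**2 - 4*exp(-z), 3*exp(x) - 8*sin(2*y))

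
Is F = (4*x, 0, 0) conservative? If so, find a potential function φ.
Yes, F is conservative. φ = 2*x**2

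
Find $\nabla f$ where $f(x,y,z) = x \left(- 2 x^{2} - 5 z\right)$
(-6*x**2 - 5*z, 0, -5*x)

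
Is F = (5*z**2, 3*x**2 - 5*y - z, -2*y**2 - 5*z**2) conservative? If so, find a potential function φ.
No, ∇×F = (1 - 4*y, 10*z, 6*x) ≠ 0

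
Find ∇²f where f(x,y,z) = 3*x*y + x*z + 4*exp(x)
4*exp(x)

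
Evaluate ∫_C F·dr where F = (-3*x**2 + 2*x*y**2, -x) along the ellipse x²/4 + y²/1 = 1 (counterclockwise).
-2*pi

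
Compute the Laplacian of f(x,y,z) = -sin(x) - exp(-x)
sin(x) - exp(-x)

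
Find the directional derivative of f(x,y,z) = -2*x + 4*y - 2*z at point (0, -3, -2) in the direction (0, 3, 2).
8*sqrt(13)/13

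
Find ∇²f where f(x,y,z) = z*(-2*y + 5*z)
10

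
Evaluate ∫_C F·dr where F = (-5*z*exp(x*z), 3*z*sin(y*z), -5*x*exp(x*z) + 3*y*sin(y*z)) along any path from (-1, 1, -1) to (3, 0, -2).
-3 - 5*exp(-6) + 3*cos(1) + 5*E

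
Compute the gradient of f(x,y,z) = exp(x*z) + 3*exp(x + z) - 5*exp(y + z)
(z*exp(x*z) + 3*exp(x + z), -5*exp(y + z), x*exp(x*z) + 3*exp(x + z) - 5*exp(y + z))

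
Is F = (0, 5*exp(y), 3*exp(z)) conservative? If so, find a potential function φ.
Yes, F is conservative. φ = 5*exp(y) + 3*exp(z)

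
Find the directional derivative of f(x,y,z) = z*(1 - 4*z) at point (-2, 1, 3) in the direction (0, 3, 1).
-23*sqrt(10)/10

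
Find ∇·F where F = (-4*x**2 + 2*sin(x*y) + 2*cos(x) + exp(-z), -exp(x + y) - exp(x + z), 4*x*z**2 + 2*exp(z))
8*x*z - 8*x + 2*y*cos(x*y) + 2*exp(z) - exp(x + y) - 2*sin(x)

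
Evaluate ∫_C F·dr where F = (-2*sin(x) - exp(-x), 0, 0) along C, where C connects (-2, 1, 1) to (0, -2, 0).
-exp(2) - 2*cos(2) + 3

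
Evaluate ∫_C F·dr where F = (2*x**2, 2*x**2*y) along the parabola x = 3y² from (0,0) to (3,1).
21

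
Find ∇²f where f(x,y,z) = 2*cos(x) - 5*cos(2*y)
-2*cos(x) + 20*cos(2*y)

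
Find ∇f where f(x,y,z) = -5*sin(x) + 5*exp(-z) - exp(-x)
(-5*cos(x) + exp(-x), 0, -5*exp(-z))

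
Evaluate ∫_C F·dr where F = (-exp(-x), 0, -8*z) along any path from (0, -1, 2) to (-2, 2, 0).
exp(2) + 15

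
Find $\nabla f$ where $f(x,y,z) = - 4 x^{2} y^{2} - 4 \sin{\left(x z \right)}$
(-8*x*y**2 - 4*z*cos(x*z), -8*x**2*y, -4*x*cos(x*z))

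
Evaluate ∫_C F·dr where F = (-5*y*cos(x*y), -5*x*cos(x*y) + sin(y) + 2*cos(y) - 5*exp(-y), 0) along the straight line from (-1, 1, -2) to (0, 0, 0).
-7*sin(1) - 5*exp(-1) + cos(1) + 4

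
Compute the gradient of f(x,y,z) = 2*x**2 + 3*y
(4*x, 3, 0)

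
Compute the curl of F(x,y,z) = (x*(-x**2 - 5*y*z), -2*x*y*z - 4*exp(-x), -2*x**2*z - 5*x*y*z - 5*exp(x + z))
(x*(2*y - 5*z), -5*x*y + 4*x*z + 5*y*z + 5*exp(x + z), 5*x*z - 2*y*z + 4*exp(-x))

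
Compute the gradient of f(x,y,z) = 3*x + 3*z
(3, 0, 3)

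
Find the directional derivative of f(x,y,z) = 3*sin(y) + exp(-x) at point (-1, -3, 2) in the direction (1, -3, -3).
-sqrt(19)*(9*cos(3) + E)/19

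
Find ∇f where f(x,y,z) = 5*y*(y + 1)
(0, 10*y + 5, 0)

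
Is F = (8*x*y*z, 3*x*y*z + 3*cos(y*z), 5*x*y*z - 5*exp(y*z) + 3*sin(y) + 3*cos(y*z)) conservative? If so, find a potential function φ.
No, ∇×F = (-3*x*y + 5*x*z + 3*y*sin(y*z) - 5*z*exp(y*z) - 3*z*sin(y*z) + 3*cos(y), y*(8*x - 5*z), z*(-8*x + 3*y)) ≠ 0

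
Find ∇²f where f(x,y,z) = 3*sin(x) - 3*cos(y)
-3*sin(x) + 3*cos(y)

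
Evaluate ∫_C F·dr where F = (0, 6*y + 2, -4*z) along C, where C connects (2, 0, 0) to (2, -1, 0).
1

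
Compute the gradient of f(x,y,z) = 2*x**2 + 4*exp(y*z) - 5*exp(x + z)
(4*x - 5*exp(x + z), 4*z*exp(y*z), 4*y*exp(y*z) - 5*exp(x + z))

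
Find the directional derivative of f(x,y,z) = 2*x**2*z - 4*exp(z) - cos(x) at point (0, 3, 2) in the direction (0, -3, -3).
2*sqrt(2)*exp(2)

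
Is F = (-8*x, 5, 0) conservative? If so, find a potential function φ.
Yes, F is conservative. φ = -4*x**2 + 5*y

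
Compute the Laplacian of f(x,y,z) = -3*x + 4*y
0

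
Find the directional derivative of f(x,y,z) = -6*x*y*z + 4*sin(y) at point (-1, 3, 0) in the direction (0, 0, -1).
-18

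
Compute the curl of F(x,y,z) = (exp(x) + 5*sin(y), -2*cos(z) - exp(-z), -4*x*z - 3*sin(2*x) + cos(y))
(-sin(y) - 2*sin(z) - exp(-z), 4*z + 6*cos(2*x), -5*cos(y))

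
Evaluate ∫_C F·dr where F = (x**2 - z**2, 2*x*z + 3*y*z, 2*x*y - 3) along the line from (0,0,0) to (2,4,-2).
-142/3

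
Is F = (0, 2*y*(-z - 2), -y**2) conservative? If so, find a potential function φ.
Yes, F is conservative. φ = y**2*(-z - 2)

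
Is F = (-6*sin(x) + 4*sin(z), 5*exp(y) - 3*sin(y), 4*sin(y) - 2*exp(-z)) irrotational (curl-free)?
No, ∇×F = (4*cos(y), 4*cos(z), 0)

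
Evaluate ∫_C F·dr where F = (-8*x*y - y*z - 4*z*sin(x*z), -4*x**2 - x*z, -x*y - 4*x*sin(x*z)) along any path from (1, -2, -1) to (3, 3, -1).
-105 + 4*cos(3) - 4*cos(1)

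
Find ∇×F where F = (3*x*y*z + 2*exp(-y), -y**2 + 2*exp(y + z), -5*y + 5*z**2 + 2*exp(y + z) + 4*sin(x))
(-5, 3*x*y - 4*cos(x), -3*x*z + 2*exp(-y))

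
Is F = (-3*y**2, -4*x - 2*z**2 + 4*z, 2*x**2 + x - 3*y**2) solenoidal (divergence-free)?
Yes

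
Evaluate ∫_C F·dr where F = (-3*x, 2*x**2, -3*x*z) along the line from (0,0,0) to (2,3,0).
2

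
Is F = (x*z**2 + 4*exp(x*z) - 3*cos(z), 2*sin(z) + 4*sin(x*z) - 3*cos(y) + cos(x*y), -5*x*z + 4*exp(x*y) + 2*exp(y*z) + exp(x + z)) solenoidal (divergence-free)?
No, ∇·F = -x*sin(x*y) - 5*x + 2*y*exp(y*z) + z**2 + 4*z*exp(x*z) + exp(x + z) + 3*sin(y)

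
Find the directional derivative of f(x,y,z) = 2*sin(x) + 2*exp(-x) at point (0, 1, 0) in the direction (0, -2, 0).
0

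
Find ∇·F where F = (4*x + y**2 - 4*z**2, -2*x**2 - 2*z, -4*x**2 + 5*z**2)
10*z + 4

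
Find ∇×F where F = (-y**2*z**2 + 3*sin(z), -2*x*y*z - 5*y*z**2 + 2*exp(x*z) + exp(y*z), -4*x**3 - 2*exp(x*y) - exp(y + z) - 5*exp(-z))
(2*x*y - 2*x*exp(x*y) - 2*x*exp(x*z) + 10*y*z - y*exp(y*z) - exp(y + z), 12*x**2 - 2*y**2*z + 2*y*exp(x*y) + 3*cos(z), 2*z*(y*z - y + exp(x*z)))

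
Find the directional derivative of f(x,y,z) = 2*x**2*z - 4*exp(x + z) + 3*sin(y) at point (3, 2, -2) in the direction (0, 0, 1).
18 - 4*E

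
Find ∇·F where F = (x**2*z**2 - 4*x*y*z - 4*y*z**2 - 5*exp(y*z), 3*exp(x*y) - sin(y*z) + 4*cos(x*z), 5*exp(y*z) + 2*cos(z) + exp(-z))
2*x*z**2 + 3*x*exp(x*y) - 4*y*z + 5*y*exp(y*z) - z*cos(y*z) - 2*sin(z) - exp(-z)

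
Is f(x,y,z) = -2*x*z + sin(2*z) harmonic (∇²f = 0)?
No, ∇²f = -4*sin(2*z)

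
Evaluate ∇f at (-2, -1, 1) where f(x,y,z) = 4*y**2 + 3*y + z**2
(0, -5, 2)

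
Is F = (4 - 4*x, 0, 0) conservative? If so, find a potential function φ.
Yes, F is conservative. φ = 2*x*(2 - x)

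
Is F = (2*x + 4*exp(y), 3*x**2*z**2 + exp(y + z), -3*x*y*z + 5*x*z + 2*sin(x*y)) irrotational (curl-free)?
No, ∇×F = (-6*x**2*z - 3*x*z + 2*x*cos(x*y) - exp(y + z), 3*y*z - 2*y*cos(x*y) - 5*z, 6*x*z**2 - 4*exp(y))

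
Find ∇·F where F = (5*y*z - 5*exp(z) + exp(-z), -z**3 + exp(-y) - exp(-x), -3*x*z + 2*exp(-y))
-3*x - exp(-y)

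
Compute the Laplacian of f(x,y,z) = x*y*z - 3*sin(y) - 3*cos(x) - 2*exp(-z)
3*sin(y) + 3*cos(x) - 2*exp(-z)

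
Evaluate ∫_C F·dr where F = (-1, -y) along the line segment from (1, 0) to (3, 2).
-4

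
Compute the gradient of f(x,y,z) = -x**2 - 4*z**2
(-2*x, 0, -8*z)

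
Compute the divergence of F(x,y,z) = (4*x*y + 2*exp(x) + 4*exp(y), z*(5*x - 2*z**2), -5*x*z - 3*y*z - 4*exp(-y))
-5*x + y + 2*exp(x)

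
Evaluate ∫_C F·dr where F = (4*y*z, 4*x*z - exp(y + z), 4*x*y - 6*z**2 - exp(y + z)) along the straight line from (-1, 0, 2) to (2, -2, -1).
-exp(-3) + exp(2) + 34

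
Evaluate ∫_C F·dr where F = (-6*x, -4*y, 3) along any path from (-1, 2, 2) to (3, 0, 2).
-16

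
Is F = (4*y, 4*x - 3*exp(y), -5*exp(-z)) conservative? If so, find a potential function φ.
Yes, F is conservative. φ = 4*x*y - 3*exp(y) + 5*exp(-z)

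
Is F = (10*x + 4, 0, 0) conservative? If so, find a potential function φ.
Yes, F is conservative. φ = x*(5*x + 4)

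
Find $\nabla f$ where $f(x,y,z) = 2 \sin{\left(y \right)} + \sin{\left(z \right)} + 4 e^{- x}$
(-4*exp(-x), 2*cos(y), cos(z))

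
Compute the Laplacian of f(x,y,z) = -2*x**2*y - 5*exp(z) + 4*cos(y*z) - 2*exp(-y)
-4*y**2*cos(y*z) - 4*y - 4*z**2*cos(y*z) - 5*exp(z) - 2*exp(-y)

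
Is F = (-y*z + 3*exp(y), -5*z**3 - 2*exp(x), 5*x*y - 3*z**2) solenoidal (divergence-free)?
No, ∇·F = -6*z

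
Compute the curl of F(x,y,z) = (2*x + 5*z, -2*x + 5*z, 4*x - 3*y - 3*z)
(-8, 1, -2)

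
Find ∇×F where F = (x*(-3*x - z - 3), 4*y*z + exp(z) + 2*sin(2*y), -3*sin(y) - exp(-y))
(-4*y - exp(z) - 3*cos(y) + exp(-y), -x, 0)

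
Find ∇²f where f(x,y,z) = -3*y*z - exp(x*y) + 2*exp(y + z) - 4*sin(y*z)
-x**2*exp(x*y) - y**2*exp(x*y) + 4*y**2*sin(y*z) + 4*z**2*sin(y*z) + 4*exp(y + z)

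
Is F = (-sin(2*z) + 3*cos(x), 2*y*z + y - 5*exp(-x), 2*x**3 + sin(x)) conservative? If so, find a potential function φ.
No, ∇×F = (-2*y, -6*x**2 - cos(x) - 2*cos(2*z), 5*exp(-x)) ≠ 0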